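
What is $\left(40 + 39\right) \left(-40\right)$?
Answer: $-3160$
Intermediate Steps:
$\left(40 + 39\right) \left(-40\right) = 79 \left(-40\right) = -3160$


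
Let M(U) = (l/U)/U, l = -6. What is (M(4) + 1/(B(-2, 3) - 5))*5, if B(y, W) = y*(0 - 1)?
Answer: -85/24 ≈ -3.5417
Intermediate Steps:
B(y, W) = -y (B(y, W) = y*(-1) = -y)
M(U) = -6/U**2 (M(U) = (-6/U)/U = -6/U**2)
(M(4) + 1/(B(-2, 3) - 5))*5 = (-6/4**2 + 1/(-1*(-2) - 5))*5 = (-6*1/16 + 1/(2 - 5))*5 = (-3/8 + 1/(-3))*5 = (-3/8 - 1/3)*5 = -17/24*5 = -85/24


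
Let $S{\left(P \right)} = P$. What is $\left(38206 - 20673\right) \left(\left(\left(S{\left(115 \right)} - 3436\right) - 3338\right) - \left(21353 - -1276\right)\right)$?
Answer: $-513506504$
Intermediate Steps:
$\left(38206 - 20673\right) \left(\left(\left(S{\left(115 \right)} - 3436\right) - 3338\right) - \left(21353 - -1276\right)\right) = \left(38206 - 20673\right) \left(\left(\left(115 - 3436\right) - 3338\right) - \left(21353 - -1276\right)\right) = 17533 \left(\left(-3321 - 3338\right) - 22629\right) = 17533 \left(-6659 - 22629\right) = 17533 \left(-29288\right) = -513506504$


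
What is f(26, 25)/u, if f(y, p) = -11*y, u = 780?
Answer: -11/30 ≈ -0.36667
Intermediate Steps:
f(26, 25)/u = -11*26/780 = -286*1/780 = -11/30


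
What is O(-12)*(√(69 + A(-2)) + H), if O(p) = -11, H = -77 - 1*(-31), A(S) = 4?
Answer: 506 - 11*√73 ≈ 412.02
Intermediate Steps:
H = -46 (H = -77 + 31 = -46)
O(-12)*(√(69 + A(-2)) + H) = -11*(√(69 + 4) - 46) = -11*(√73 - 46) = -11*(-46 + √73) = 506 - 11*√73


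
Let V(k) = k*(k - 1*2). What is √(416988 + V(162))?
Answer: 18*√1367 ≈ 665.51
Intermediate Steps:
V(k) = k*(-2 + k) (V(k) = k*(k - 2) = k*(-2 + k))
√(416988 + V(162)) = √(416988 + 162*(-2 + 162)) = √(416988 + 162*160) = √(416988 + 25920) = √442908 = 18*√1367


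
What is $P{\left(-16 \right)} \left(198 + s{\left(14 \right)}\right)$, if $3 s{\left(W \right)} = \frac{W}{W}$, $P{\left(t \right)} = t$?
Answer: $- \frac{9520}{3} \approx -3173.3$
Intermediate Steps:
$s{\left(W \right)} = \frac{1}{3}$ ($s{\left(W \right)} = \frac{W \frac{1}{W}}{3} = \frac{1}{3} \cdot 1 = \frac{1}{3}$)
$P{\left(-16 \right)} \left(198 + s{\left(14 \right)}\right) = - 16 \left(198 + \frac{1}{3}\right) = \left(-16\right) \frac{595}{3} = - \frac{9520}{3}$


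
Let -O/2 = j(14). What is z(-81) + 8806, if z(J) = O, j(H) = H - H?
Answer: 8806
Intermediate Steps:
j(H) = 0
O = 0 (O = -2*0 = 0)
z(J) = 0
z(-81) + 8806 = 0 + 8806 = 8806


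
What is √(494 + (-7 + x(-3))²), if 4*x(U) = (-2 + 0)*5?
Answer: √2337/2 ≈ 24.171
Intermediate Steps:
x(U) = -5/2 (x(U) = ((-2 + 0)*5)/4 = (-2*5)/4 = (¼)*(-10) = -5/2)
√(494 + (-7 + x(-3))²) = √(494 + (-7 - 5/2)²) = √(494 + (-19/2)²) = √(494 + 361/4) = √(2337/4) = √2337/2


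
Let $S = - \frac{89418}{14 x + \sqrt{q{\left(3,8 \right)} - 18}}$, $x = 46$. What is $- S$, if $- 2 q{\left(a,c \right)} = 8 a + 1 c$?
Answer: $\frac{28792596}{207385} - \frac{44709 i \sqrt{34}}{207385} \approx 138.84 - 1.2571 i$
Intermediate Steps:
$q{\left(a,c \right)} = - 4 a - \frac{c}{2}$ ($q{\left(a,c \right)} = - \frac{8 a + 1 c}{2} = - \frac{8 a + c}{2} = - \frac{c + 8 a}{2} = - 4 a - \frac{c}{2}$)
$S = - \frac{89418}{644 + i \sqrt{34}}$ ($S = - \frac{89418}{14 \cdot 46 + \sqrt{\left(\left(-4\right) 3 - 4\right) - 18}} = - \frac{89418}{644 + \sqrt{\left(-12 - 4\right) - 18}} = - \frac{89418}{644 + \sqrt{-16 - 18}} = - \frac{89418}{644 + \sqrt{-34}} = - \frac{89418}{644 + i \sqrt{34}} \approx -138.84 + 1.2571 i$)
$- S = - (- \frac{28792596}{207385} + \frac{44709 i \sqrt{34}}{207385}) = \frac{28792596}{207385} - \frac{44709 i \sqrt{34}}{207385}$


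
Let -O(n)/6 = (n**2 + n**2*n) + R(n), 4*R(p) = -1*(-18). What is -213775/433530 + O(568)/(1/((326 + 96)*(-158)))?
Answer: 6367645659089045173/86706 ≈ 7.3440e+13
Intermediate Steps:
R(p) = 9/2 (R(p) = (-1*(-18))/4 = (1/4)*18 = 9/2)
O(n) = -27 - 6*n**2 - 6*n**3 (O(n) = -6*((n**2 + n**2*n) + 9/2) = -6*((n**2 + n**3) + 9/2) = -6*(9/2 + n**2 + n**3) = -27 - 6*n**2 - 6*n**3)
-213775/433530 + O(568)/(1/((326 + 96)*(-158))) = -213775/433530 + (-27 - 6*568**2 - 6*568**3)/(1/((326 + 96)*(-158))) = -213775*1/433530 + (-27 - 6*322624 - 6*183250432)/(1/(422*(-158))) = -42755/86706 + (-27 - 1935744 - 1099502592)/(1/(-66676)) = -42755/86706 - 1101438363/(-1/66676) = -42755/86706 - 1101438363*(-66676) = -42755/86706 + 73439504291388 = 6367645659089045173/86706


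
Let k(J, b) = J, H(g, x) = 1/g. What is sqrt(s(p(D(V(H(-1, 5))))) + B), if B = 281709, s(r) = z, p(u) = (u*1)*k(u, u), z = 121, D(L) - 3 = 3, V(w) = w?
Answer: sqrt(281830) ≈ 530.88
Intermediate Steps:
D(L) = 6 (D(L) = 3 + 3 = 6)
p(u) = u**2 (p(u) = (u*1)*u = u*u = u**2)
s(r) = 121
sqrt(s(p(D(V(H(-1, 5))))) + B) = sqrt(121 + 281709) = sqrt(281830)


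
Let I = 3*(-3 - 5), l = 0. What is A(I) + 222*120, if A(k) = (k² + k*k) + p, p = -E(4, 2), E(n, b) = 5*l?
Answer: 27792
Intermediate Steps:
E(n, b) = 0 (E(n, b) = 5*0 = 0)
I = -24 (I = 3*(-8) = -24)
p = 0 (p = -1*0 = 0)
A(k) = 2*k² (A(k) = (k² + k*k) + 0 = (k² + k²) + 0 = 2*k² + 0 = 2*k²)
A(I) + 222*120 = 2*(-24)² + 222*120 = 2*576 + 26640 = 1152 + 26640 = 27792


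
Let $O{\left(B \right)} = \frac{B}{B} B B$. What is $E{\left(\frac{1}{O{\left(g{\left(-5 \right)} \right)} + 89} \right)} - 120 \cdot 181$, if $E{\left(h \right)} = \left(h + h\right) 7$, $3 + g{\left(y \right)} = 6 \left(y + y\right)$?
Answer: $- \frac{44069873}{2029} \approx -21720.0$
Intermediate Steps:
$g{\left(y \right)} = -3 + 12 y$ ($g{\left(y \right)} = -3 + 6 \left(y + y\right) = -3 + 6 \cdot 2 y = -3 + 12 y$)
$O{\left(B \right)} = B^{2}$ ($O{\left(B \right)} = 1 B B = B B = B^{2}$)
$E{\left(h \right)} = 14 h$ ($E{\left(h \right)} = 2 h 7 = 14 h$)
$E{\left(\frac{1}{O{\left(g{\left(-5 \right)} \right)} + 89} \right)} - 120 \cdot 181 = \frac{14}{\left(-3 + 12 \left(-5\right)\right)^{2} + 89} - 120 \cdot 181 = \frac{14}{\left(-3 - 60\right)^{2} + 89} - 21720 = \frac{14}{\left(-63\right)^{2} + 89} - 21720 = \frac{14}{3969 + 89} - 21720 = \frac{14}{4058} - 21720 = 14 \cdot \frac{1}{4058} - 21720 = \frac{7}{2029} - 21720 = - \frac{44069873}{2029}$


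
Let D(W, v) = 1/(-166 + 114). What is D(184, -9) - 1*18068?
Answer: -939537/52 ≈ -18068.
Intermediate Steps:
D(W, v) = -1/52 (D(W, v) = 1/(-52) = -1/52)
D(184, -9) - 1*18068 = -1/52 - 1*18068 = -1/52 - 18068 = -939537/52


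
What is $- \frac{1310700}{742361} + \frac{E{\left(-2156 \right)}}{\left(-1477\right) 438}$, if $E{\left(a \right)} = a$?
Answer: $- \frac{60451812706}{34303759449} \approx -1.7623$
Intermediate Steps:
$- \frac{1310700}{742361} + \frac{E{\left(-2156 \right)}}{\left(-1477\right) 438} = - \frac{1310700}{742361} - \frac{2156}{\left(-1477\right) 438} = \left(-1310700\right) \frac{1}{742361} - \frac{2156}{-646926} = - \frac{1310700}{742361} - - \frac{154}{46209} = - \frac{1310700}{742361} + \frac{154}{46209} = - \frac{60451812706}{34303759449}$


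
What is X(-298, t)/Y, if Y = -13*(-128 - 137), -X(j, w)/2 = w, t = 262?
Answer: -524/3445 ≈ -0.15210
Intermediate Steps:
X(j, w) = -2*w
Y = 3445 (Y = -13*(-265) = 3445)
X(-298, t)/Y = -2*262/3445 = -524*1/3445 = -524/3445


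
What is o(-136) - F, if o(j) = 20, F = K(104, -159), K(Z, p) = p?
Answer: 179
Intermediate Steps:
F = -159
o(-136) - F = 20 - 1*(-159) = 20 + 159 = 179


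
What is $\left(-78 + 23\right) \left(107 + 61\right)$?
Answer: $-9240$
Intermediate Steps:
$\left(-78 + 23\right) \left(107 + 61\right) = \left(-55\right) 168 = -9240$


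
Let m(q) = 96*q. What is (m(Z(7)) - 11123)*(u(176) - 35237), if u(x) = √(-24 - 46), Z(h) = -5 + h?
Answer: 385175647 - 10931*I*√70 ≈ 3.8518e+8 - 91455.0*I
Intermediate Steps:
u(x) = I*√70 (u(x) = √(-70) = I*√70)
(m(Z(7)) - 11123)*(u(176) - 35237) = (96*(-5 + 7) - 11123)*(I*√70 - 35237) = (96*2 - 11123)*(-35237 + I*√70) = (192 - 11123)*(-35237 + I*√70) = -10931*(-35237 + I*√70) = 385175647 - 10931*I*√70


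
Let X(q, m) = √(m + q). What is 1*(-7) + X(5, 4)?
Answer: -4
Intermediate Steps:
1*(-7) + X(5, 4) = 1*(-7) + √(4 + 5) = -7 + √9 = -7 + 3 = -4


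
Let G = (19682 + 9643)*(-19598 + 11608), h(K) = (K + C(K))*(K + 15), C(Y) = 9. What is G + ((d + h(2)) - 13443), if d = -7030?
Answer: -234327036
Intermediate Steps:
h(K) = (9 + K)*(15 + K) (h(K) = (K + 9)*(K + 15) = (9 + K)*(15 + K))
G = -234306750 (G = 29325*(-7990) = -234306750)
G + ((d + h(2)) - 13443) = -234306750 + ((-7030 + (135 + 2² + 24*2)) - 13443) = -234306750 + ((-7030 + (135 + 4 + 48)) - 13443) = -234306750 + ((-7030 + 187) - 13443) = -234306750 + (-6843 - 13443) = -234306750 - 20286 = -234327036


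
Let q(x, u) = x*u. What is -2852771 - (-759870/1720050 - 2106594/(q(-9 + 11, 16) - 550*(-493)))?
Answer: -7392563896950167/2591369995 ≈ -2.8528e+6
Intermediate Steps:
q(x, u) = u*x
-2852771 - (-759870/1720050 - 2106594/(q(-9 + 11, 16) - 550*(-493))) = -2852771 - (-759870/1720050 - 2106594/(16*(-9 + 11) - 550*(-493))) = -2852771 - (-759870*1/1720050 - 2106594/(16*2 + 271150)) = -2852771 - (-25329/57335 - 2106594/(32 + 271150)) = -2852771 - (-25329/57335 - 2106594/271182) = -2852771 - (-25329/57335 - 2106594*1/271182) = -2852771 - (-25329/57335 - 351099/45197) = -2852771 - 1*(-21275055978/2591369995) = -2852771 + 21275055978/2591369995 = -7392563896950167/2591369995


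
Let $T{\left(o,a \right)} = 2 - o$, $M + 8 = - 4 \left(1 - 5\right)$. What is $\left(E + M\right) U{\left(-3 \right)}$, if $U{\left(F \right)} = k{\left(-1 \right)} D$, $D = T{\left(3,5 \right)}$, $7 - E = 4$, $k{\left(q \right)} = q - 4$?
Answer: $55$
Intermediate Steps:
$k{\left(q \right)} = -4 + q$ ($k{\left(q \right)} = q - 4 = -4 + q$)
$E = 3$ ($E = 7 - 4 = 3$)
$M = 8$ ($M = -8 - 4 \left(1 - 5\right) = -8 - -16 = -8 + 16 = 8$)
$D = -1$ ($D = 2 - 3 = -1$)
$U{\left(F \right)} = 5$ ($U{\left(F \right)} = \left(-4 - 1\right) \left(-1\right) = \left(-5\right) \left(-1\right) = 5$)
$\left(E + M\right) U{\left(-3 \right)} = \left(3 + 8\right) 5 = 11 \cdot 5 = 55$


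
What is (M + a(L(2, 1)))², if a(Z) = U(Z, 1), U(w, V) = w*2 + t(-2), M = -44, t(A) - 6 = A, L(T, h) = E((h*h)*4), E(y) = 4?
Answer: 1024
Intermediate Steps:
L(T, h) = 4
t(A) = 6 + A
U(w, V) = 4 + 2*w (U(w, V) = w*2 + (6 - 2) = 2*w + 4 = 4 + 2*w)
a(Z) = 4 + 2*Z
(M + a(L(2, 1)))² = (-44 + (4 + 2*4))² = (-44 + (4 + 8))² = (-44 + 12)² = (-32)² = 1024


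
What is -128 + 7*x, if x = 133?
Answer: 803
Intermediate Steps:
-128 + 7*x = -128 + 7*133 = -128 + 931 = 803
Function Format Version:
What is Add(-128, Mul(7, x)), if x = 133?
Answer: 803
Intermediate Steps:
Add(-128, Mul(7, x)) = Add(-128, Mul(7, 133)) = Add(-128, 931) = 803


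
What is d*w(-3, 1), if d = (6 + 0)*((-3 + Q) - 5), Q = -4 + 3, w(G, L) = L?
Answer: -54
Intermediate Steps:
Q = -1
d = -54 (d = (6 + 0)*((-3 - 1) - 5) = 6*(-4 - 5) = 6*(-9) = -54)
d*w(-3, 1) = -54*1 = -54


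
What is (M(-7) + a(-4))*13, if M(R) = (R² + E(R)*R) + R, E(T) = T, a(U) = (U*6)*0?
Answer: 1183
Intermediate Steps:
a(U) = 0 (a(U) = (6*U)*0 = 0)
M(R) = R + 2*R² (M(R) = (R² + R*R) + R = (R² + R²) + R = 2*R² + R = R + 2*R²)
(M(-7) + a(-4))*13 = (-7*(1 + 2*(-7)) + 0)*13 = (-7*(1 - 14) + 0)*13 = (-7*(-13) + 0)*13 = (91 + 0)*13 = 91*13 = 1183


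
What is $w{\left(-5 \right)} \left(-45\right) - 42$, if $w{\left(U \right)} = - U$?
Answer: $-267$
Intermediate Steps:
$w{\left(-5 \right)} \left(-45\right) - 42 = \left(-1\right) \left(-5\right) \left(-45\right) - 42 = 5 \left(-45\right) - 42 = -225 - 42 = -267$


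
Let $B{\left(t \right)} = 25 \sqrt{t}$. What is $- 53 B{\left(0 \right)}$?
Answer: $0$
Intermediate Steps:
$- 53 B{\left(0 \right)} = - 53 \cdot 25 \sqrt{0} = - 53 \cdot 25 \cdot 0 = \left(-53\right) 0 = 0$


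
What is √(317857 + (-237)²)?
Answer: √374026 ≈ 611.58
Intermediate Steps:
√(317857 + (-237)²) = √(317857 + 56169) = √374026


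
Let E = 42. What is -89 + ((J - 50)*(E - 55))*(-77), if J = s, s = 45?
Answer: -5094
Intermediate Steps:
J = 45
-89 + ((J - 50)*(E - 55))*(-77) = -89 + ((45 - 50)*(42 - 55))*(-77) = -89 - 5*(-13)*(-77) = -89 + 65*(-77) = -89 - 5005 = -5094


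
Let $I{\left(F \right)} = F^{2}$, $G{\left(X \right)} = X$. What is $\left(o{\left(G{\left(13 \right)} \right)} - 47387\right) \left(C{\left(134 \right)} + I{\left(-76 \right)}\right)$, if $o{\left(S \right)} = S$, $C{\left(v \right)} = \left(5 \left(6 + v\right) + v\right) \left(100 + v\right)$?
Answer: $-9518952568$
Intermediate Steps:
$C{\left(v \right)} = \left(30 + 6 v\right) \left(100 + v\right)$ ($C{\left(v \right)} = \left(\left(30 + 5 v\right) + v\right) \left(100 + v\right) = \left(30 + 6 v\right) \left(100 + v\right)$)
$\left(o{\left(G{\left(13 \right)} \right)} - 47387\right) \left(C{\left(134 \right)} + I{\left(-76 \right)}\right) = \left(13 - 47387\right) \left(\left(3000 + 6 \cdot 134^{2} + 630 \cdot 134\right) + \left(-76\right)^{2}\right) = - 47374 \left(\left(3000 + 6 \cdot 17956 + 84420\right) + 5776\right) = - 47374 \left(\left(3000 + 107736 + 84420\right) + 5776\right) = - 47374 \left(195156 + 5776\right) = \left(-47374\right) 200932 = -9518952568$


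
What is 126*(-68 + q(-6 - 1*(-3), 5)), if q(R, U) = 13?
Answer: -6930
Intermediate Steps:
126*(-68 + q(-6 - 1*(-3), 5)) = 126*(-68 + 13) = 126*(-55) = -6930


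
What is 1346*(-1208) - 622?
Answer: -1626590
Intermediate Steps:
1346*(-1208) - 622 = -1625968 - 622 = -1626590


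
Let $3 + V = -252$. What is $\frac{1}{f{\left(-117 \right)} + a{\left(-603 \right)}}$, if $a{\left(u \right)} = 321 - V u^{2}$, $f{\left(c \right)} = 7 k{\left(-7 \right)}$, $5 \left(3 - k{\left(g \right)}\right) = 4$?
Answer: $\frac{5}{463603157} \approx 1.0785 \cdot 10^{-8}$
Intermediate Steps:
$V = -255$ ($V = -3 - 252 = -255$)
$k{\left(g \right)} = \frac{11}{5}$ ($k{\left(g \right)} = 3 - \frac{4}{5} = \frac{11}{5}$)
$f{\left(c \right)} = \frac{77}{5}$ ($f{\left(c \right)} = 7 \cdot \frac{11}{5} = \frac{77}{5}$)
$a{\left(u \right)} = 321 + 255 u^{2}$ ($a{\left(u \right)} = 321 - - 255 u^{2} = 321 + 255 u^{2}$)
$\frac{1}{f{\left(-117 \right)} + a{\left(-603 \right)}} = \frac{1}{\frac{77}{5} + \left(321 + 255 \left(-603\right)^{2}\right)} = \frac{1}{\frac{77}{5} + \left(321 + 255 \cdot 363609\right)} = \frac{1}{\frac{77}{5} + \left(321 + 92720295\right)} = \frac{1}{\frac{77}{5} + 92720616} = \frac{1}{\frac{463603157}{5}} = \frac{5}{463603157}$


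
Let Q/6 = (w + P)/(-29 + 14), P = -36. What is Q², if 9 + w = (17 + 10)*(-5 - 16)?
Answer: 1498176/25 ≈ 59927.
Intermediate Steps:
w = -576 (w = -9 + (17 + 10)*(-5 - 16) = -9 + 27*(-21) = -9 - 567 = -576)
Q = 1224/5 (Q = 6*((-576 - 36)/(-29 + 14)) = 6*(-612/(-15)) = 6*(-612*(-1/15)) = 6*(204/5) = 1224/5 ≈ 244.80)
Q² = (1224/5)² = 1498176/25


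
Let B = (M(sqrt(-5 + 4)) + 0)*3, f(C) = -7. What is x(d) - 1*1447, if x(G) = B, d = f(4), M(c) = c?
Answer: -1447 + 3*I ≈ -1447.0 + 3.0*I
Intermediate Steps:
B = 3*I (B = (sqrt(-5 + 4) + 0)*3 = (sqrt(-1) + 0)*3 = (I + 0)*3 = I*3 = 3*I ≈ 3.0*I)
d = -7
x(G) = 3*I
x(d) - 1*1447 = 3*I - 1*1447 = 3*I - 1447 = -1447 + 3*I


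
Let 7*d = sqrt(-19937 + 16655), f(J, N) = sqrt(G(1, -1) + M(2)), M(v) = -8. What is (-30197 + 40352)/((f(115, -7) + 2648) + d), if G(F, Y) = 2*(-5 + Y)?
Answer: 71085/(18536 + I*sqrt(3282) + 14*I*sqrt(5)) ≈ 3.8349 - 0.018329*I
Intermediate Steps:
G(F, Y) = -10 + 2*Y
f(J, N) = 2*I*sqrt(5) (f(J, N) = sqrt((-10 + 2*(-1)) - 8) = sqrt((-10 - 2) - 8) = sqrt(-12 - 8) = sqrt(-20) = 2*I*sqrt(5))
d = I*sqrt(3282)/7 (d = sqrt(-19937 + 16655)/7 = sqrt(-3282)/7 = (I*sqrt(3282))/7 = I*sqrt(3282)/7 ≈ 8.1841*I)
(-30197 + 40352)/((f(115, -7) + 2648) + d) = (-30197 + 40352)/((2*I*sqrt(5) + 2648) + I*sqrt(3282)/7) = 10155/((2648 + 2*I*sqrt(5)) + I*sqrt(3282)/7) = 10155/(2648 + 2*I*sqrt(5) + I*sqrt(3282)/7)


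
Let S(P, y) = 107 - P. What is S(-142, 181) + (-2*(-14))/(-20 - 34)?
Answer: 6709/27 ≈ 248.48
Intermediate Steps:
S(-142, 181) + (-2*(-14))/(-20 - 34) = (107 - 1*(-142)) + (-2*(-14))/(-20 - 34) = (107 + 142) + 28/(-54) = 249 + 28*(-1/54) = 249 - 14/27 = 6709/27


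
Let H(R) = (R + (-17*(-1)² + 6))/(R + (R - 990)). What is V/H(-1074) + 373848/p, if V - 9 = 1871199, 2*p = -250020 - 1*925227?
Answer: 2300291371024576/425047665 ≈ 5.4118e+6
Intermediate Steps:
p = -1175247/2 (p = (-250020 - 1*925227)/2 = (-250020 - 925227)/2 = (½)*(-1175247) = -1175247/2 ≈ -5.8762e+5)
V = 1871208 (V = 9 + 1871199 = 1871208)
H(R) = (-11 + R)/(-990 + 2*R) (H(R) = (R + (-17*1 + 6))/(R + (-990 + R)) = (R + (-17 + 6))/(-990 + 2*R) = (R - 11)/(-990 + 2*R) = (-11 + R)/(-990 + 2*R))
V/H(-1074) + 373848/p = 1871208/(((-11 - 1074)/(2*(-495 - 1074)))) + 373848/(-1175247/2) = 1871208/(((½)*(-1085)/(-1569))) + 373848*(-2/1175247) = 1871208/(((½)*(-1/1569)*(-1085))) - 249232/391749 = 1871208/(1085/3138) - 249232/391749 = 1871208*(3138/1085) - 249232/391749 = 5871850704/1085 - 249232/391749 = 2300291371024576/425047665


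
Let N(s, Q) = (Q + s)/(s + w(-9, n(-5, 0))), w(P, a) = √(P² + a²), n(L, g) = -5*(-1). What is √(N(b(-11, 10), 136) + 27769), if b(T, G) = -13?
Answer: √(360874 - 27769*√106)/√(13 - √106) ≈ 166.50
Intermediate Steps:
n(L, g) = 5
N(s, Q) = (Q + s)/(s + √106) (N(s, Q) = (Q + s)/(s + √((-9)² + 5²)) = (Q + s)/(s + √(81 + 25)) = (Q + s)/(s + √106))
√(N(b(-11, 10), 136) + 27769) = √((136 - 13)/(-13 + √106) + 27769) = √(123/(-13 + √106) + 27769) = √(27769 + 123/(-13 + √106))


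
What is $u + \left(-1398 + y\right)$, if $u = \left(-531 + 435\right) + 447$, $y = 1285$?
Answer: $238$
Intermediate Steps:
$u = 351$ ($u = -96 + 447 = 351$)
$u + \left(-1398 + y\right) = 351 + \left(-1398 + 1285\right) = 351 - 113 = 238$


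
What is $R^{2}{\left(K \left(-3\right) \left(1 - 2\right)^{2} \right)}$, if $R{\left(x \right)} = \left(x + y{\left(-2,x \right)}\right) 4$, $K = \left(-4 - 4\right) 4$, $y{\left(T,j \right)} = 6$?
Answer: $166464$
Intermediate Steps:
$K = -32$ ($K = \left(-8\right) 4 = -32$)
$R{\left(x \right)} = 24 + 4 x$ ($R{\left(x \right)} = \left(x + 6\right) 4 = \left(6 + x\right) 4 = 24 + 4 x$)
$R^{2}{\left(K \left(-3\right) \left(1 - 2\right)^{2} \right)} = \left(24 + 4 \left(-32\right) \left(-3\right) \left(1 - 2\right)^{2}\right)^{2} = \left(24 + 4 \cdot 96 \left(-1\right)^{2}\right)^{2} = \left(24 + 4 \cdot 96 \cdot 1\right)^{2} = \left(24 + 4 \cdot 96\right)^{2} = \left(24 + 384\right)^{2} = 408^{2} = 166464$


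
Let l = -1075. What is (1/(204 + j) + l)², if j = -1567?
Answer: 2146887231076/1857769 ≈ 1.1556e+6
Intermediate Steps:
(1/(204 + j) + l)² = (1/(204 - 1567) - 1075)² = (1/(-1363) - 1075)² = (-1/1363 - 1075)² = (-1465226/1363)² = 2146887231076/1857769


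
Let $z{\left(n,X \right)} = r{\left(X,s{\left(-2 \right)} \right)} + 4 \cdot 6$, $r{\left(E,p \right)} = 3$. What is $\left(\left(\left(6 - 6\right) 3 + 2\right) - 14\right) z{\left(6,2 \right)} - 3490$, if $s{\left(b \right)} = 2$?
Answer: $-3814$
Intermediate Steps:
$z{\left(n,X \right)} = 27$ ($z{\left(n,X \right)} = 3 + 4 \cdot 6 = 3 + 24 = 27$)
$\left(\left(\left(6 - 6\right) 3 + 2\right) - 14\right) z{\left(6,2 \right)} - 3490 = \left(\left(\left(6 - 6\right) 3 + 2\right) - 14\right) 27 - 3490 = \left(\left(0 \cdot 3 + 2\right) - 14\right) 27 - 3490 = \left(\left(0 + 2\right) - 14\right) 27 - 3490 = \left(2 - 14\right) 27 - 3490 = \left(-12\right) 27 - 3490 = -324 - 3490 = -3814$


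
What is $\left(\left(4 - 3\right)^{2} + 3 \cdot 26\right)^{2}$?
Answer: $6241$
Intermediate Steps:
$\left(\left(4 - 3\right)^{2} + 3 \cdot 26\right)^{2} = \left(1^{2} + 78\right)^{2} = \left(1 + 78\right)^{2} = 79^{2} = 6241$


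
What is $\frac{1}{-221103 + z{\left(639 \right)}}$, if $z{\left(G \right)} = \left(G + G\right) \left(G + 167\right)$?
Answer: $\frac{1}{808965} \approx 1.2361 \cdot 10^{-6}$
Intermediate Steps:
$z{\left(G \right)} = 2 G \left(167 + G\right)$
$\frac{1}{-221103 + z{\left(639 \right)}} = \frac{1}{-221103 + 2 \cdot 639 \left(167 + 639\right)} = \frac{1}{-221103 + 2 \cdot 639 \cdot 806} = \frac{1}{-221103 + 1030068} = \frac{1}{808965}$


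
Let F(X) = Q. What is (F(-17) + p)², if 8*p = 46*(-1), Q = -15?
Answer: 6889/16 ≈ 430.56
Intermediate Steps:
F(X) = -15
p = -23/4 (p = (46*(-1))/8 = (⅛)*(-46) = -23/4 ≈ -5.7500)
(F(-17) + p)² = (-15 - 23/4)² = (-83/4)² = 6889/16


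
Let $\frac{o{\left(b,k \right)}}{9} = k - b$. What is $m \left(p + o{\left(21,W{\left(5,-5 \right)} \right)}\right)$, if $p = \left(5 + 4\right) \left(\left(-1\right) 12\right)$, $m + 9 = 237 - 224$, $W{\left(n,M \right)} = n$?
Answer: $-1008$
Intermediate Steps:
$o{\left(b,k \right)} = - 9 b + 9 k$ ($o{\left(b,k \right)} = 9 \left(k - b\right) = - 9 b + 9 k$)
$m = 4$ ($m = -9 + \left(237 - 224\right) = -9 + 13 = 4$)
$p = -108$ ($p = 9 \left(-12\right) = -108$)
$m \left(p + o{\left(21,W{\left(5,-5 \right)} \right)}\right) = 4 \left(-108 + \left(\left(-9\right) 21 + 9 \cdot 5\right)\right) = 4 \left(-108 + \left(-189 + 45\right)\right) = 4 \left(-108 - 144\right) = 4 \left(-252\right) = -1008$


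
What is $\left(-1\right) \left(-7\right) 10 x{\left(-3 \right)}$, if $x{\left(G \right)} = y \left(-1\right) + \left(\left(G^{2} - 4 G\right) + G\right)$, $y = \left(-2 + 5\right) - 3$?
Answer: $1260$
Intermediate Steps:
$y = 0$ ($y = 3 - 3 = 0$)
$x{\left(G \right)} = G^{2} - 3 G$ ($x{\left(G \right)} = 0 \left(-1\right) + \left(\left(G^{2} - 4 G\right) + G\right) = 0 + \left(G^{2} - 3 G\right) = G^{2} - 3 G$)
$\left(-1\right) \left(-7\right) 10 x{\left(-3 \right)} = \left(-1\right) \left(-7\right) 10 \left(- 3 \left(-3 - 3\right)\right) = 7 \cdot 10 \left(\left(-3\right) \left(-6\right)\right) = 70 \cdot 18 = 1260$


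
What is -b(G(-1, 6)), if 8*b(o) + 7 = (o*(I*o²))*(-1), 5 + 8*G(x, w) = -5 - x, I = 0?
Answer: 7/8 ≈ 0.87500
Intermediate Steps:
G(x, w) = -5/4 - x/8 (G(x, w) = -5/8 + (-5 - x)/8 = -5/8 + (-5/8 - x/8) = -5/4 - x/8)
b(o) = -7/8 (b(o) = -7/8 + ((o*(0*o²))*(-1))/8 = -7/8 + ((o*0)*(-1))/8 = -7/8 + (0*(-1))/8 = -7/8 + (⅛)*0 = -7/8 + 0 = -7/8)
-b(G(-1, 6)) = -1*(-7/8) = 7/8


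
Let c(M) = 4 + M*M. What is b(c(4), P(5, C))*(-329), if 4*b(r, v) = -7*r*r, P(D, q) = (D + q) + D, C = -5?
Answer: 230300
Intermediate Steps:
c(M) = 4 + M²
P(D, q) = q + 2*D
b(r, v) = -7*r²/4 (b(r, v) = (-7*r*r)/4 = (-7*r²)/4 = -7*r²/4)
b(c(4), P(5, C))*(-329) = -7*(4 + 4²)²/4*(-329) = -7*(4 + 16)²/4*(-329) = -7/4*20²*(-329) = -7/4*400*(-329) = -700*(-329) = 230300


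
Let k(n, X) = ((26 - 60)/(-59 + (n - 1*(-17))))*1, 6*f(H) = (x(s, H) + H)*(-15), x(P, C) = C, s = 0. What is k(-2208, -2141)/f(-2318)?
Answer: 17/13038750 ≈ 1.3038e-6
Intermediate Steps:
f(H) = -5*H (f(H) = ((H + H)*(-15))/6 = ((2*H)*(-15))/6 = (-30*H)/6 = -5*H)
k(n, X) = -34/(-42 + n) (k(n, X) = -34/(-59 + (n + 17))*1 = -34/(-59 + (17 + n))*1 = -34/(-42 + n)*1 = -34/(-42 + n))
k(-2208, -2141)/f(-2318) = (-34/(-42 - 2208))/((-5*(-2318))) = -34/(-2250)/11590 = -34*(-1/2250)*(1/11590) = (17/1125)*(1/11590) = 17/13038750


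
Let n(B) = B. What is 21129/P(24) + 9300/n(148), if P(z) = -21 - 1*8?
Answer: -714348/1073 ≈ -665.75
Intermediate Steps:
P(z) = -29 (P(z) = -21 - 8 = -29)
21129/P(24) + 9300/n(148) = 21129/(-29) + 9300/148 = 21129*(-1/29) + 9300*(1/148) = -21129/29 + 2325/37 = -714348/1073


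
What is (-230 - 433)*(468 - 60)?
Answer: -270504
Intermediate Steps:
(-230 - 433)*(468 - 60) = -663*408 = -270504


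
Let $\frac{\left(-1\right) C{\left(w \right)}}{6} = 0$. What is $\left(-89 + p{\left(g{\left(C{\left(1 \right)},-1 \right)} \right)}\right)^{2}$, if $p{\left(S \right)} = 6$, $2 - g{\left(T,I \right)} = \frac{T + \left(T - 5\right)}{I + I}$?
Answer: $6889$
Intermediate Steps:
$C{\left(w \right)} = 0$ ($C{\left(w \right)} = \left(-6\right) 0 = 0$)
$g{\left(T,I \right)} = 2 - \frac{-5 + 2 T}{2 I}$ ($g{\left(T,I \right)} = 2 - \frac{T + \left(T - 5\right)}{I + I} = 2 - \frac{T + \left(T - 5\right)}{2 I} = 2 - \left(T + \left(-5 + T\right)\right) \frac{1}{2 I} = 2 - \left(-5 + 2 T\right) \frac{1}{2 I} = 2 - \frac{-5 + 2 T}{2 I}$)
$\left(-89 + p{\left(g{\left(C{\left(1 \right)},-1 \right)} \right)}\right)^{2} = \left(-89 + 6\right)^{2} = \left(-83\right)^{2} = 6889$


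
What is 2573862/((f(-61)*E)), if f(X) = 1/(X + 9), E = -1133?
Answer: 133840824/1133 ≈ 1.1813e+5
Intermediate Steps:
f(X) = 1/(9 + X)
2573862/((f(-61)*E)) = 2573862/((-1133/(9 - 61))) = 2573862/((-1133/(-52))) = 2573862/((-1/52*(-1133))) = 2573862/(1133/52) = 2573862*(52/1133) = 133840824/1133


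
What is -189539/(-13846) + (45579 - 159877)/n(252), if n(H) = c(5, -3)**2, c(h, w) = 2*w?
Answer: -28138334/8901 ≈ -3161.3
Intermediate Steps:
n(H) = 36 (n(H) = (2*(-3))**2 = (-6)**2 = 36)
-189539/(-13846) + (45579 - 159877)/n(252) = -189539/(-13846) + (45579 - 159877)/36 = -189539*(-1/13846) - 114298*1/36 = 27077/1978 - 57149/18 = -28138334/8901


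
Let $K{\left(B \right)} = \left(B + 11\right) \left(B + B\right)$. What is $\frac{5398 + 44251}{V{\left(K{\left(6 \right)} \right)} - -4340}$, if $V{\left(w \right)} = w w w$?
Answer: $\frac{49649}{8494004} \approx 0.0058452$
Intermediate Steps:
$K{\left(B \right)} = 2 B \left(11 + B\right)$ ($K{\left(B \right)} = \left(11 + B\right) 2 B = 2 B \left(11 + B\right)$)
$V{\left(w \right)} = w^{3}$ ($V{\left(w \right)} = w^{2} w = w^{3}$)
$\frac{5398 + 44251}{V{\left(K{\left(6 \right)} \right)} - -4340} = \frac{5398 + 44251}{\left(2 \cdot 6 \left(11 + 6\right)\right)^{3} - -4340} = \frac{49649}{\left(2 \cdot 6 \cdot 17\right)^{3} + 4340} = \frac{49649}{204^{3} + 4340} = \frac{49649}{8489664 + 4340} = \frac{49649}{8494004}$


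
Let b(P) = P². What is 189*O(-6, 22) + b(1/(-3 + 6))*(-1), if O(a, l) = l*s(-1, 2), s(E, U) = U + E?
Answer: 37421/9 ≈ 4157.9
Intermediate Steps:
s(E, U) = E + U
O(a, l) = l (O(a, l) = l*(-1 + 2) = l*1 = l)
189*O(-6, 22) + b(1/(-3 + 6))*(-1) = 189*22 + (1/(-3 + 6))²*(-1) = 4158 + (1/3)²*(-1) = 4158 + (⅓)²*(-1) = 4158 + (⅑)*(-1) = 4158 - ⅑ = 37421/9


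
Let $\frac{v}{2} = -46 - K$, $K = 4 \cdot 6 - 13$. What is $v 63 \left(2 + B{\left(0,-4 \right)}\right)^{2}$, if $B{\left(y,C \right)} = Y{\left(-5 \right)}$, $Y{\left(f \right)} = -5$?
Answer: $-64638$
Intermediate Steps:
$B{\left(y,C \right)} = -5$
$K = 11$ ($K = 24 - 13 = 11$)
$v = -114$ ($v = 2 \left(-46 - 11\right) = 2 \left(-57\right) = -114$)
$v 63 \left(2 + B{\left(0,-4 \right)}\right)^{2} = \left(-114\right) 63 \left(2 - 5\right)^{2} = - 7182 \left(-3\right)^{2} = \left(-7182\right) 9 = -64638$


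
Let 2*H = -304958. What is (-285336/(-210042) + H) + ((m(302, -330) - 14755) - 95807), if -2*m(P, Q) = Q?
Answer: -3067484192/11669 ≈ -2.6287e+5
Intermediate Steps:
m(P, Q) = -Q/2
H = -152479 (H = (½)*(-304958) = -152479)
(-285336/(-210042) + H) + ((m(302, -330) - 14755) - 95807) = (-285336/(-210042) - 152479) + ((-½*(-330) - 14755) - 95807) = (-285336*(-1/210042) - 152479) + ((165 - 14755) - 95807) = (15852/11669 - 152479) + (-14590 - 95807) = -1779261599/11669 - 110397 = -3067484192/11669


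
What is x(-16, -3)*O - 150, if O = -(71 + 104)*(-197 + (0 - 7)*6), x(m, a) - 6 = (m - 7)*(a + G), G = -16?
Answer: 18528325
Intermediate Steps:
x(m, a) = 6 + (-16 + a)*(-7 + m) (x(m, a) = 6 + (m - 7)*(a - 16) = 6 + (-7 + m)*(-16 + a) = 6 + (-16 + a)*(-7 + m))
O = 41825 (O = -175*(-197 - 7*6) = -175*(-197 - 42) = -175*(-239) = -1*(-41825) = 41825)
x(-16, -3)*O - 150 = (118 - 16*(-16) - 7*(-3) - 3*(-16))*41825 - 150 = (118 + 256 + 21 + 48)*41825 - 150 = 443*41825 - 150 = 18528475 - 150 = 18528325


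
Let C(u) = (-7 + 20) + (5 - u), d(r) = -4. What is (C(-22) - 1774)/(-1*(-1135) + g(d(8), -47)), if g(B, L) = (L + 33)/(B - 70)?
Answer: -32079/21001 ≈ -1.5275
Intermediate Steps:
g(B, L) = (33 + L)/(-70 + B)
C(u) = 18 - u (C(u) = 13 + (5 - u) = 18 - u)
(C(-22) - 1774)/(-1*(-1135) + g(d(8), -47)) = ((18 - 1*(-22)) - 1774)/(-1*(-1135) + (33 - 47)/(-70 - 4)) = ((18 + 22) - 1774)/(1135 - 14/(-74)) = (40 - 1774)/(1135 - 1/74*(-14)) = -1734/(1135 + 7/37) = -1734/42002/37 = -1734*37/42002 = -32079/21001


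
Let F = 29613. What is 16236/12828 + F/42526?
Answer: 89193975/45460294 ≈ 1.9620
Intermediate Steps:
16236/12828 + F/42526 = 16236/12828 + 29613/42526 = 16236*(1/12828) + 29613*(1/42526) = 1353/1069 + 29613/42526 = 89193975/45460294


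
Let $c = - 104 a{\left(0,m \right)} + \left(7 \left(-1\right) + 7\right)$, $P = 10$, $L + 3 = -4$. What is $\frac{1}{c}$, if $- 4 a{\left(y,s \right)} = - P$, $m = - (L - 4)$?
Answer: $- \frac{1}{260} \approx -0.0038462$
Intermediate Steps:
$L = -7$ ($L = -3 - 4 = -7$)
$m = 11$ ($m = - (-7 - 4) = \left(-1\right) \left(-11\right) = 11$)
$a{\left(y,s \right)} = \frac{5}{2}$ ($a{\left(y,s \right)} = - \frac{\left(-1\right) 10}{4} = \left(- \frac{1}{4}\right) \left(-10\right) = \frac{5}{2}$)
$c = -260$ ($c = \left(-104\right) \frac{5}{2} + \left(7 \left(-1\right) + 7\right) = -260 + \left(-7 + 7\right) = -260 + 0 = -260$)
$\frac{1}{c} = \frac{1}{-260} = - \frac{1}{260}$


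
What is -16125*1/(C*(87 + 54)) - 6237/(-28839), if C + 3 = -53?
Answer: 57141803/25301416 ≈ 2.2584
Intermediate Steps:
C = -56 (C = -3 - 53 = -56)
-16125*1/(C*(87 + 54)) - 6237/(-28839) = -16125*(-1/(56*(87 + 54))) - 6237/(-28839) = -16125/(141*(-56)) - 6237*(-1/28839) = -16125/(-7896) + 2079/9613 = -16125*(-1/7896) + 2079/9613 = 5375/2632 + 2079/9613 = 57141803/25301416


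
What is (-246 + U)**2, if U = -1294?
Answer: 2371600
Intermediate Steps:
(-246 + U)**2 = (-246 - 1294)**2 = (-1540)**2 = 2371600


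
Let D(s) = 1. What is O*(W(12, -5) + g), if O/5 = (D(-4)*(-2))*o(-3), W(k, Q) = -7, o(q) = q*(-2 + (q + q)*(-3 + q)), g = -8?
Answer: -15300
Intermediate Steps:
o(q) = q*(-2 + 2*q*(-3 + q)) (o(q) = q*(-2 + (2*q)*(-3 + q)) = q*(-2 + 2*q*(-3 + q)))
O = 1020 (O = 5*((1*(-2))*(2*(-3)*(-1 + (-3)² - 3*(-3)))) = 5*(-4*(-3)*(-1 + 9 + 9)) = 5*(-4*(-3)*17) = 5*(-2*(-102)) = 5*204 = 1020)
O*(W(12, -5) + g) = 1020*(-7 - 8) = 1020*(-15) = -15300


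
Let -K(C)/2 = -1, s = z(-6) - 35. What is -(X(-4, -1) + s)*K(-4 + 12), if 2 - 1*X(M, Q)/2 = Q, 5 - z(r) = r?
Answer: 36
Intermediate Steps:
z(r) = 5 - r
X(M, Q) = 4 - 2*Q
s = -24 (s = (5 - 1*(-6)) - 35 = (5 + 6) - 35 = 11 - 35 = -24)
K(C) = 2 (K(C) = -2*(-1) = 2)
-(X(-4, -1) + s)*K(-4 + 12) = -((4 - 2*(-1)) - 24)*2 = -((4 + 2) - 24)*2 = -(6 - 24)*2 = -(-18)*2 = -1*(-36) = 36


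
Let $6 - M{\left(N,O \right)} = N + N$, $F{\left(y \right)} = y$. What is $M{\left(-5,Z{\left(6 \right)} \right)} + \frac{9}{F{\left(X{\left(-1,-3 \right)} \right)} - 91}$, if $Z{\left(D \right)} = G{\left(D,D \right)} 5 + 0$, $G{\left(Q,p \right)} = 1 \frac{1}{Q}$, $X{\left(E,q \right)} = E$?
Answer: $\frac{1463}{92} \approx 15.902$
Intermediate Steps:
$G{\left(Q,p \right)} = \frac{1}{Q}$
$Z{\left(D \right)} = \frac{5}{D}$ ($Z{\left(D \right)} = \frac{1}{D} 5 + 0 = \frac{5}{D} + 0 = \frac{5}{D}$)
$M{\left(N,O \right)} = 6 - 2 N$ ($M{\left(N,O \right)} = 6 - \left(N + N\right) = 6 - 2 N$)
$M{\left(-5,Z{\left(6 \right)} \right)} + \frac{9}{F{\left(X{\left(-1,-3 \right)} \right)} - 91} = \left(6 - -10\right) + \frac{9}{-1 - 91} = \left(6 + 10\right) + \frac{9}{-92} = 16 + 9 \left(- \frac{1}{92}\right) = 16 - \frac{9}{92} = \frac{1463}{92}$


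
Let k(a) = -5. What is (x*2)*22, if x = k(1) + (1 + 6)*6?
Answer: 1628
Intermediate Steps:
x = 37 (x = -5 + (1 + 6)*6 = -5 + 7*6 = -5 + 42 = 37)
(x*2)*22 = (37*2)*22 = 74*22 = 1628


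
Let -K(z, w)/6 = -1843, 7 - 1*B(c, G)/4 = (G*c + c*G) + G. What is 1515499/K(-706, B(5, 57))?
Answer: 1515499/11058 ≈ 137.05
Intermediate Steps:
B(c, G) = 28 - 4*G - 8*G*c (B(c, G) = 28 - 4*((G*c + c*G) + G) = 28 - 4*((G*c + G*c) + G) = 28 - 4*(2*G*c + G) = 28 - 4*(G + 2*G*c) = 28 + (-4*G - 8*G*c) = 28 - 4*G - 8*G*c)
K(z, w) = 11058 (K(z, w) = -6*(-1843) = 11058)
1515499/K(-706, B(5, 57)) = 1515499/11058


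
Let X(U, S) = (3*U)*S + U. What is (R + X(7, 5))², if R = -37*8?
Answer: 33856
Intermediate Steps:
X(U, S) = U + 3*S*U (X(U, S) = 3*S*U + U = U + 3*S*U)
R = -296 (R = -1*296 = -296)
(R + X(7, 5))² = (-296 + 7*(1 + 3*5))² = (-296 + 7*(1 + 15))² = (-296 + 7*16)² = (-296 + 112)² = (-184)² = 33856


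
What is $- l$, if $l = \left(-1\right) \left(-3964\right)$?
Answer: $-3964$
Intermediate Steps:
$l = 3964$
$- l = \left(-1\right) 3964 = -3964$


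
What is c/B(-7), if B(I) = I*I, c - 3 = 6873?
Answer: 6876/49 ≈ 140.33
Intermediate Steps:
c = 6876 (c = 3 + 6873 = 6876)
B(I) = I**2
c/B(-7) = 6876/((-7)**2) = 6876/49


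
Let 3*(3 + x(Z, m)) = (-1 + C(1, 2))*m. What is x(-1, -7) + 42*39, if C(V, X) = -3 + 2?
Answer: 4919/3 ≈ 1639.7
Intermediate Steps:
C(V, X) = -1
x(Z, m) = -3 - 2*m/3 (x(Z, m) = -3 + ((-1 - 1)*m)/3 = -3 + (-2*m)/3 = -3 - 2*m/3)
x(-1, -7) + 42*39 = (-3 - ⅔*(-7)) + 42*39 = (-3 + 14/3) + 1638 = 5/3 + 1638 = 4919/3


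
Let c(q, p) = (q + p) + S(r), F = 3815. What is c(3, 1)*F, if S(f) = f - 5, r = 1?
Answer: 0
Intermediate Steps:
S(f) = -5 + f
c(q, p) = -4 + p + q (c(q, p) = (q + p) + (-5 + 1) = (p + q) - 4 = -4 + p + q)
c(3, 1)*F = (-4 + 1 + 3)*3815 = 0*3815 = 0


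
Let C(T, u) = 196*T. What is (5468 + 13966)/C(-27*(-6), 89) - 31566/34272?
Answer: -111191/359856 ≈ -0.30899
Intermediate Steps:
(5468 + 13966)/C(-27*(-6), 89) - 31566/34272 = (5468 + 13966)/((196*(-27*(-6)))) - 31566/34272 = 19434/((196*162)) - 31566*1/34272 = 19434/31752 - 5261/5712 = 19434*(1/31752) - 5261/5712 = 3239/5292 - 5261/5712 = -111191/359856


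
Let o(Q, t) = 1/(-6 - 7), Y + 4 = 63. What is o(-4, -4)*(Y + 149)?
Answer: -16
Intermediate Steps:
Y = 59 (Y = -4 + 63 = 59)
o(Q, t) = -1/13 (o(Q, t) = 1/(-13) = -1/13)
o(-4, -4)*(Y + 149) = -(59 + 149)/13 = -1/13*208 = -16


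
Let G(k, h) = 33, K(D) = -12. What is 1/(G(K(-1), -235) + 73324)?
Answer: 1/73357 ≈ 1.3632e-5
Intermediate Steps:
1/(G(K(-1), -235) + 73324) = 1/(33 + 73324) = 1/73357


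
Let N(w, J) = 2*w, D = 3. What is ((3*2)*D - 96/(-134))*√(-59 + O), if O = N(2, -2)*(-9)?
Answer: 1254*I*√95/67 ≈ 182.43*I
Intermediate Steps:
O = -36 (O = (2*2)*(-9) = 4*(-9) = -36)
((3*2)*D - 96/(-134))*√(-59 + O) = ((3*2)*3 - 96/(-134))*√(-59 - 36) = (6*3 - 96*(-1/134))*√(-95) = (18 + 48/67)*(I*√95) = 1254*(I*√95)/67 = 1254*I*√95/67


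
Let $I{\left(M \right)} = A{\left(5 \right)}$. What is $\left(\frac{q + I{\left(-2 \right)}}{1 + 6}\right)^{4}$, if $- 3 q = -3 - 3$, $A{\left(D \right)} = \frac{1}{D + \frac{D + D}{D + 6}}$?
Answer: $\frac{395254161}{42859350625} \approx 0.0092221$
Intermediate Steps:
$A{\left(D \right)} = \frac{1}{D + \frac{2 D}{6 + D}}$
$I{\left(M \right)} = \frac{11}{65}$ ($I{\left(M \right)} = \frac{6 + 5}{5 \left(8 + 5\right)} = \frac{1}{5} \cdot \frac{1}{13} \cdot 11 = \frac{11}{65}$)
$q = 2$ ($q = - \frac{-3 - 3}{3} = \left(- \frac{1}{3}\right) \left(-6\right) = 2$)
$\left(\frac{q + I{\left(-2 \right)}}{1 + 6}\right)^{4} = \left(\frac{2 + \frac{11}{65}}{1 + 6}\right)^{4} = \left(\frac{141}{65 \cdot 7}\right)^{4} = \left(\frac{141}{65} \cdot \frac{1}{7}\right)^{4} = \left(\frac{141}{455}\right)^{4} = \frac{395254161}{42859350625}$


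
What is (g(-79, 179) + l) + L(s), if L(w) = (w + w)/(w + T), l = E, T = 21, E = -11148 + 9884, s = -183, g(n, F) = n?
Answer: -36200/27 ≈ -1340.7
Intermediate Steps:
E = -1264
l = -1264
L(w) = 2*w/(21 + w) (L(w) = (w + w)/(w + 21) = (2*w)/(21 + w) = 2*w/(21 + w))
(g(-79, 179) + l) + L(s) = (-79 - 1264) + 2*(-183)/(21 - 183) = -1343 + 2*(-183)/(-162) = -1343 + 2*(-183)*(-1/162) = -1343 + 61/27 = -36200/27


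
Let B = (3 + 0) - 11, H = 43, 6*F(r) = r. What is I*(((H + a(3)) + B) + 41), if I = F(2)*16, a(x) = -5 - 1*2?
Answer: 368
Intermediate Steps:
F(r) = r/6
a(x) = -7 (a(x) = -5 - 2 = -7)
B = -8 (B = 3 - 11 = -8)
I = 16/3 (I = ((1/6)*2)*16 = (1/3)*16 = 16/3 ≈ 5.3333)
I*(((H + a(3)) + B) + 41) = 16*(((43 - 7) - 8) + 41)/3 = 16*((36 - 8) + 41)/3 = 16*(28 + 41)/3 = (16/3)*69 = 368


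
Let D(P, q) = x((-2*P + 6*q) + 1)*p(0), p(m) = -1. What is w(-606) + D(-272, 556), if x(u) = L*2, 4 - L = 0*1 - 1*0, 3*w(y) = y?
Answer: -210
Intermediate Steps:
w(y) = y/3
L = 4 (L = 4 - (0*1 - 1*0) = 4 - (0 + 0) = 4 - 1*0 = 4 + 0 = 4)
x(u) = 8 (x(u) = 4*2 = 8)
D(P, q) = -8 (D(P, q) = 8*(-1) = -8)
w(-606) + D(-272, 556) = (⅓)*(-606) - 8 = -202 - 8 = -210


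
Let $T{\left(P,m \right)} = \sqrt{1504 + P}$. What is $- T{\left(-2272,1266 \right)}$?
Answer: $- 16 i \sqrt{3} \approx - 27.713 i$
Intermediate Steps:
$- T{\left(-2272,1266 \right)} = - \sqrt{1504 - 2272} = - \sqrt{-768} = - 16 i \sqrt{3}$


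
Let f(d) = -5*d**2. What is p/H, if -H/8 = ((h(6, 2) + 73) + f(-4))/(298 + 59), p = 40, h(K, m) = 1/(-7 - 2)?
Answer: 16065/64 ≈ 251.02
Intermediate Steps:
h(K, m) = -1/9 (h(K, m) = 1/(-9) = -1/9)
H = 512/3213 (H = -8*((-1/9 + 73) - 5*(-4)**2)/(298 + 59) = -8*(656/9 - 5*16)/357 = -8*(656/9 - 80)/357 = -(-512)/(9*357) = -8*(-64/3213) = 512/3213 ≈ 0.15935)
p/H = 40/(512/3213) = 40*(3213/512) = 16065/64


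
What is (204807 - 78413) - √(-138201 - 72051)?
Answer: 126394 - 2*I*√52563 ≈ 1.2639e+5 - 458.53*I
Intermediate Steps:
(204807 - 78413) - √(-138201 - 72051) = 126394 - √(-210252) = 126394 - 2*I*√52563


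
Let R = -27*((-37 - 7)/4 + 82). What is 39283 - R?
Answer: 41200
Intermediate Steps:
R = -1917 (R = -27*(-44*¼ + 82) = -27*(-11 + 82) = -27*71 = -1917)
39283 - R = 39283 - 1*(-1917) = 39283 + 1917 = 41200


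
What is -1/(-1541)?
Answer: 1/1541 ≈ 0.00064893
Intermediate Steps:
-1/(-1541) = -1*(-1/1541) = 1/1541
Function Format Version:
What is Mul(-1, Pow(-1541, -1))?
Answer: Rational(1, 1541) ≈ 0.00064893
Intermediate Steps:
Mul(-1, Pow(-1541, -1)) = Mul(-1, Rational(-1, 1541)) = Rational(1, 1541)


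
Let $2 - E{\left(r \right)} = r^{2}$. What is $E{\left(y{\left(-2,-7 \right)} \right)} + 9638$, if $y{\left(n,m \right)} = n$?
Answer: $9636$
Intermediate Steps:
$E{\left(r \right)} = 2 - r^{2}$
$E{\left(y{\left(-2,-7 \right)} \right)} + 9638 = \left(2 - \left(-2\right)^{2}\right) + 9638 = \left(2 - 4\right) + 9638 = -2 + 9638 = 9636$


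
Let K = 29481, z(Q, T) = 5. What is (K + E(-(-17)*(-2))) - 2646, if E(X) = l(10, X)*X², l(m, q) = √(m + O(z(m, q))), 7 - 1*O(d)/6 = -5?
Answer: 26835 + 1156*√82 ≈ 37303.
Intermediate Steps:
O(d) = 72 (O(d) = 42 - 6*(-5) = 42 + 30 = 72)
l(m, q) = √(72 + m) (l(m, q) = √(m + 72) = √(72 + m))
E(X) = √82*X² (E(X) = √(72 + 10)*X² = √82*X²)
(K + E(-(-17)*(-2))) - 2646 = (29481 + √82*(-(-17)*(-2))²) - 2646 = (29481 + √82*(-17*2)²) - 2646 = (29481 + √82*(-34)²) - 2646 = (29481 + √82*1156) - 2646 = (29481 + 1156*√82) - 2646 = 26835 + 1156*√82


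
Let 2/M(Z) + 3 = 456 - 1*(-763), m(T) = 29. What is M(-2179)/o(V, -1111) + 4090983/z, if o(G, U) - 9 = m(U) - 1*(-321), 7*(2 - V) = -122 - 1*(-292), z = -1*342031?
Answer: -892946699345/74655790432 ≈ -11.961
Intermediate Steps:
z = -342031
M(Z) = 1/608 (M(Z) = 2/(-3 + (456 - 1*(-763))) = 2/(-3 + (456 + 763)) = 2/(-3 + 1219) = 2/1216 = 2*(1/1216) = 1/608)
V = -156/7 (V = 2 - (-122 - 1*(-292))/7 = 2 - (-122 + 292)/7 = 2 - ⅐*170 = 2 - 170/7 = -156/7 ≈ -22.286)
o(G, U) = 359 (o(G, U) = 9 + (29 - 1*(-321)) = 9 + (29 + 321) = 9 + 350 = 359)
M(-2179)/o(V, -1111) + 4090983/z = (1/608)/359 + 4090983/(-342031) = (1/608)*(1/359) + 4090983*(-1/342031) = 1/218272 - 4090983/342031 = -892946699345/74655790432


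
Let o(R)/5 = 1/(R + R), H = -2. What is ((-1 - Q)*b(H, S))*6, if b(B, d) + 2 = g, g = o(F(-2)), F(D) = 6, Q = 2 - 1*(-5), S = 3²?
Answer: 76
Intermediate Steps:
S = 9
Q = 7 (Q = 2 + 5 = 7)
o(R) = 5/(2*R) (o(R) = 5/(R + R) = 5/((2*R)) = 5*(1/(2*R)) = 5/(2*R))
g = 5/12 (g = (5/2)/6 = (5/2)*(⅙) = 5/12 ≈ 0.41667)
b(B, d) = -19/12 (b(B, d) = -2 + 5/12 = -19/12)
((-1 - Q)*b(H, S))*6 = ((-1 - 1*7)*(-19/12))*6 = ((-1 - 7)*(-19/12))*6 = -8*(-19/12)*6 = (38/3)*6 = 76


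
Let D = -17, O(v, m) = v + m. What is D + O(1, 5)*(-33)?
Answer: -215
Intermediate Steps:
O(v, m) = m + v
D + O(1, 5)*(-33) = -17 + (5 + 1)*(-33) = -17 + 6*(-33) = -17 - 198 = -215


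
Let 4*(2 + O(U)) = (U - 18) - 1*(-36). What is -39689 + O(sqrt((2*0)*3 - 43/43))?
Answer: -79373/2 + I/4 ≈ -39687.0 + 0.25*I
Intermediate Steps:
O(U) = 5/2 + U/4 (O(U) = -2 + ((U - 18) - 1*(-36))/4 = -2 + ((-18 + U) + 36)/4 = -2 + (18 + U)/4 = -2 + (9/2 + U/4) = 5/2 + U/4)
-39689 + O(sqrt((2*0)*3 - 43/43)) = -39689 + (5/2 + sqrt((2*0)*3 - 43/43)/4) = -39689 + (5/2 + sqrt(0*3 - 43*1/43)/4) = -39689 + (5/2 + sqrt(0 - 1)/4) = -39689 + (5/2 + sqrt(-1)/4) = -39689 + (5/2 + I/4) = -79373/2 + I/4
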